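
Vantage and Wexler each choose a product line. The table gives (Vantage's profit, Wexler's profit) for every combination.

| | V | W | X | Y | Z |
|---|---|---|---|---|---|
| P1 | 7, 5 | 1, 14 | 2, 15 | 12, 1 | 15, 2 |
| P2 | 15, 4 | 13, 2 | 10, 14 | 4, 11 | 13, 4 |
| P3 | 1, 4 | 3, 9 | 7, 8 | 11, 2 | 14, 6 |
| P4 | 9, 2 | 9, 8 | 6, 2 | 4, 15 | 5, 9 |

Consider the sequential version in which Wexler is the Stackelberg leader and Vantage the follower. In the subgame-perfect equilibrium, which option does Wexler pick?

Work backward from Vantage's decision.
- V: BR = P2, leader payoff 4.
- W: BR = P2, leader payoff 2.
- X: BR = P2, leader payoff 14.
- Y: BR = P1, leader payoff 1.
- Z: BR = P1, leader payoff 2.
Wexler's induced payoffs are 4, 2, 14, 1, 2, so Wexler commits to X. Subgame-perfect outcome: (P2, X) with payoffs (10, 14).

X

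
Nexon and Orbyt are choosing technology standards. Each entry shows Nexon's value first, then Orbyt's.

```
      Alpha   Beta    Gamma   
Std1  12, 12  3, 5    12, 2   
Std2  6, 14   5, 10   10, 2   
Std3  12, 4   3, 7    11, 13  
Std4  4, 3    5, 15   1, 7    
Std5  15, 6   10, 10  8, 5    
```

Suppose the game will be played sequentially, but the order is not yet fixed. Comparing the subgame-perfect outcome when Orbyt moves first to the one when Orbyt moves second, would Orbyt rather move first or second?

second

If Nexon leads: Orbyt's best replies are Std1→Alpha, Std2→Alpha, Std3→Gamma, Std4→Beta, Std5→Beta; Nexon's induced payoffs 12, 6, 11, 5, 10; outcome (Std1, Alpha), payoffs (12, 12).
If Orbyt leads: Nexon's best replies are Alpha→Std5, Beta→Std5, Gamma→Std1; Orbyt's induced payoffs 6, 10, 2; outcome (Std5, Beta), payoffs (10, 10).
Orbyt gets 10 moving first and 12 moving second, so Orbyt prefers to move second.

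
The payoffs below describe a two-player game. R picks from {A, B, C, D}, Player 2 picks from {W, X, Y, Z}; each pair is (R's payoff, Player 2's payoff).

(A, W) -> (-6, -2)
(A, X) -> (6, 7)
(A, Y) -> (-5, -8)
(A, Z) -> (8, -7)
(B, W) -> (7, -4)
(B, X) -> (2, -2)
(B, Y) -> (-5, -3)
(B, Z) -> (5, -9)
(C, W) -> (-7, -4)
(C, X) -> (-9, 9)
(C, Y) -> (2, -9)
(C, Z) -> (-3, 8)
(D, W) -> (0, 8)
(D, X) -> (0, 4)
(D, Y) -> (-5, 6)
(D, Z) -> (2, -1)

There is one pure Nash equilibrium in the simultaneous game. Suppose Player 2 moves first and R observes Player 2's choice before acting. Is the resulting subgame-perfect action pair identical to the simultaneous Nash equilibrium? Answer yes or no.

Backward induction with Player 2 moving first.
- W: BR = B, leader payoff -4.
- X: BR = A, leader payoff 7.
- Y: BR = C, leader payoff -9.
- Z: BR = A, leader payoff -7.
Among -4, 7, -9, -7, the best is 7 at X. Subgame-perfect outcome: (A, X) with payoffs (6, 7).
Under simultaneous play:
R's best replies: W→B; X→A; Y→C; Z→A.
Player 2's best replies: A→X; B→X; C→X; D→W.
The unique mutual best reply is (A, X), giving (6, 7).
Sequential outcome (A, X) coincides with the Nash profile (A, X).

yes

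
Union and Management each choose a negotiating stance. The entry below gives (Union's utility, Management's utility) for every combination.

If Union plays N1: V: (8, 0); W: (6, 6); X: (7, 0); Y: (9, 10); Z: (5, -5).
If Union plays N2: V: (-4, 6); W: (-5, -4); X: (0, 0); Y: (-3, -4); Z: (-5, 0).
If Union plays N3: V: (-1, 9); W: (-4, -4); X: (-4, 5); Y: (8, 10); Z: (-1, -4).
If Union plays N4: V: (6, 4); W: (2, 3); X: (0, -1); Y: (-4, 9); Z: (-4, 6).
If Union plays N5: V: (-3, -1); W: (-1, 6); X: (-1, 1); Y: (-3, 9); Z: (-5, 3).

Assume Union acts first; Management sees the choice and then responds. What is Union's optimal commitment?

N1

Work backward from Management's decision.
- N1: BR = Y, leader payoff 9.
- N2: BR = V, leader payoff -4.
- N3: BR = Y, leader payoff 8.
- N4: BR = Y, leader payoff -4.
- N5: BR = Y, leader payoff -3.
Maximizing over 9, -4, 8, -4, -3, Union chooses N1. Subgame-perfect outcome: (N1, Y) with payoffs (9, 10).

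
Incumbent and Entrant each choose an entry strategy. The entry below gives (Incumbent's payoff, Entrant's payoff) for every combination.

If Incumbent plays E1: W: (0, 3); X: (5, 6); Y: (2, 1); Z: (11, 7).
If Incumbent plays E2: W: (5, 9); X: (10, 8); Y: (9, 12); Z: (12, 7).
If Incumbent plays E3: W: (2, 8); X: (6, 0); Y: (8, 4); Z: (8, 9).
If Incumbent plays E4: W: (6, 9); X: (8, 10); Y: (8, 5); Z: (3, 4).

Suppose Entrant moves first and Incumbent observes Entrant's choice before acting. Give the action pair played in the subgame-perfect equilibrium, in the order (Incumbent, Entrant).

(E2, Y)

Backward induction with Entrant moving first.
- W: Incumbent compares 0, 5, 2, 6 and picks E4; Entrant would get 9.
- X: Incumbent compares 5, 10, 6, 8 and picks E2; Entrant would get 8.
- Y: Incumbent compares 2, 9, 8, 8 and picks E2; Entrant would get 12.
- Z: Incumbent compares 11, 12, 8, 3 and picks E2; Entrant would get 7.
Entrant's induced payoffs are 9, 8, 12, 7, so Entrant commits to Y. Subgame-perfect outcome: (E2, Y) with payoffs (9, 12).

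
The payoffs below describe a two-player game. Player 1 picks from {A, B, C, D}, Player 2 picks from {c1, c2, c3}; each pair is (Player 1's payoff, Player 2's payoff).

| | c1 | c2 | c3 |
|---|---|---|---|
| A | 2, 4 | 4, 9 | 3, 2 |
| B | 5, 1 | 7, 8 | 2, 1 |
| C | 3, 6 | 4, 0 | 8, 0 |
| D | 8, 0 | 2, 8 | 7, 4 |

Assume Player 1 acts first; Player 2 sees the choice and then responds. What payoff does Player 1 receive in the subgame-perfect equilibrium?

7

Solve by backward induction (Player 1 leads).
- A → Player 2 plays c2 (best of 4, 9, 2); Player 1 gets 4.
- B → Player 2 plays c2 (best of 1, 8, 1); Player 1 gets 7.
- C → Player 2 plays c1 (best of 6, 0, 0); Player 1 gets 3.
- D → Player 2 plays c2 (best of 0, 8, 4); Player 1 gets 2.
Maximizing over 4, 7, 3, 2, Player 1 chooses B. Subgame-perfect outcome: (B, c2) with payoffs (7, 8).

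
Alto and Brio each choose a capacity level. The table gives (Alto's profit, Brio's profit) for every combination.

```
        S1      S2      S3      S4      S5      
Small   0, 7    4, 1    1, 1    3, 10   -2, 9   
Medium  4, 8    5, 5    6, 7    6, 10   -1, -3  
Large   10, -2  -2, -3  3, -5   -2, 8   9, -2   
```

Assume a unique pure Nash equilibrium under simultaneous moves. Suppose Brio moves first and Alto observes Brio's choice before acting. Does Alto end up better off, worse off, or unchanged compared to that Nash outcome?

unchanged

Alto best-responds to each possible Brio move:
- S1: Alto compares 0, 4, 10 and picks Large; Brio would get -2.
- S2: Alto compares 4, 5, -2 and picks Medium; Brio would get 5.
- S3: Alto compares 1, 6, 3 and picks Medium; Brio would get 7.
- S4: Alto compares 3, 6, -2 and picks Medium; Brio would get 10.
- S5: Alto compares -2, -1, 9 and picks Large; Brio would get -2.
Brio's induced payoffs are -2, 5, 7, 10, -2, so Brio commits to S4. Subgame-perfect outcome: (Medium, S4) with payoffs (6, 10).
For the simultaneous game, intersect best replies.
Alto's best replies: S1→Large; S2→Medium; S3→Medium; S4→Medium; S5→Large.
Brio's best replies: Small→S4; Medium→S4; Large→S4.
The unique mutual best reply is (Medium, S4), giving (6, 10).
Alto earns 6 sequentially versus 6 at the Nash outcome: unchanged.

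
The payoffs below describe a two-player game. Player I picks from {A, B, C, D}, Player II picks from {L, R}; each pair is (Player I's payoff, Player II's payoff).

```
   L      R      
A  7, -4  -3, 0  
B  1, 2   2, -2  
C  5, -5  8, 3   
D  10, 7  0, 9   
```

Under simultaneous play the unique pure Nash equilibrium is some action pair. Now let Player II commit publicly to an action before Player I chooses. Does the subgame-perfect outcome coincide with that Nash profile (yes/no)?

Player I best-responds to each possible Player II move:
- L: BR = D, leader payoff 7.
- R: BR = C, leader payoff 3.
Player II's induced payoffs are 7, 3, so Player II commits to L. Subgame-perfect outcome: (D, L) with payoffs (10, 7).
Under simultaneous play:
Player I's best replies: L→D; R→C.
Player II's best replies: A→R; B→L; C→R; D→R.
The unique mutual best reply is (C, R), giving (8, 3).
Sequential outcome (D, L) differs from the Nash profile (C, R).

no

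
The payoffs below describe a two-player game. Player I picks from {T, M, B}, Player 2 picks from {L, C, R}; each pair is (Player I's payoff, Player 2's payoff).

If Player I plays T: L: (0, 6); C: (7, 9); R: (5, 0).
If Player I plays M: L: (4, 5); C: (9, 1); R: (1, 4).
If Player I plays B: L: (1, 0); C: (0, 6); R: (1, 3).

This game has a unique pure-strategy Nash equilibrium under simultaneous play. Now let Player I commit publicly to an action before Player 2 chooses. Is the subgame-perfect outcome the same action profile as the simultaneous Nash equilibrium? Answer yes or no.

no

Solve by backward induction (Player I leads).
- T: Player 2 compares 6, 9, 0 and picks C; Player I would get 7.
- M: Player 2 compares 5, 1, 4 and picks L; Player I would get 4.
- B: Player 2 compares 0, 6, 3 and picks C; Player I would get 0.
Among 7, 4, 0, the best is 7 at T. Subgame-perfect outcome: (T, C) with payoffs (7, 9).
For the simultaneous game, intersect best replies.
Player I's best replies: L→M; C→M; R→T.
Player 2's best replies: T→C; M→L; B→C.
The unique mutual best reply is (M, L), giving (4, 5).
Sequential outcome (T, C) differs from the Nash profile (M, L).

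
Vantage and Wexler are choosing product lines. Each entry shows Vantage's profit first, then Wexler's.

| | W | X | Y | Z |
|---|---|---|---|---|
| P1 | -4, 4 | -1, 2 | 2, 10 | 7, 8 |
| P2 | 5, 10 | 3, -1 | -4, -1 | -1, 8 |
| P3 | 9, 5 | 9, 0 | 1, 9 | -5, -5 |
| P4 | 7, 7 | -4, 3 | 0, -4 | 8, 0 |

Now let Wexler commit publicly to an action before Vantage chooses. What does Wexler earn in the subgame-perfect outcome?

10

Vantage best-responds to each possible Wexler move:
- W: BR = P3, leader payoff 5.
- X: BR = P3, leader payoff 0.
- Y: BR = P1, leader payoff 10.
- Z: BR = P4, leader payoff 0.
Maximizing over 5, 0, 10, 0, Wexler chooses Y. Subgame-perfect outcome: (P1, Y) with payoffs (2, 10).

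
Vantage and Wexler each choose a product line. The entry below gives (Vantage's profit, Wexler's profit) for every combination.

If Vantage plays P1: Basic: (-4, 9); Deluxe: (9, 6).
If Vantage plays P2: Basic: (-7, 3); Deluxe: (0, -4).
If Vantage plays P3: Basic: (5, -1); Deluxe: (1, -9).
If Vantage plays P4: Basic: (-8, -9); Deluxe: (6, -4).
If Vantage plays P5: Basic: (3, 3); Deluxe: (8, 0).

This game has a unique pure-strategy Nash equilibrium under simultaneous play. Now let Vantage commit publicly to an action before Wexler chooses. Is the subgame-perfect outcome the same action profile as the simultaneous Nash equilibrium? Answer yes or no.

Backward induction with Vantage moving first.
- P1 → Wexler plays Basic (best of 9, 6); Vantage gets -4.
- P2 → Wexler plays Basic (best of 3, -4); Vantage gets -7.
- P3 → Wexler plays Basic (best of -1, -9); Vantage gets 5.
- P4 → Wexler plays Deluxe (best of -9, -4); Vantage gets 6.
- P5 → Wexler plays Basic (best of 3, 0); Vantage gets 3.
Among -4, -7, 5, 6, 3, the best is 6 at P4. Subgame-perfect outcome: (P4, Deluxe) with payoffs (6, -4).
Under simultaneous play:
Vantage's best replies: Basic→P3; Deluxe→P1.
Wexler's best replies: P1→Basic; P2→Basic; P3→Basic; P4→Deluxe; P5→Basic.
The unique mutual best reply is (P3, Basic), giving (5, -1).
Sequential outcome (P4, Deluxe) differs from the Nash profile (P3, Basic).

no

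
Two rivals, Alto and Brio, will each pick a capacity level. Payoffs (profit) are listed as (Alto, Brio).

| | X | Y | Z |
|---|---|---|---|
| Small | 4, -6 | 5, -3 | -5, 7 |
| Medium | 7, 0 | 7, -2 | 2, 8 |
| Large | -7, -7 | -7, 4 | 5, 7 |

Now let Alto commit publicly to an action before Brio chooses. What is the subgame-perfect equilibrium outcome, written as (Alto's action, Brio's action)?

(Large, Z)

Solve by backward induction (Alto leads).
- Small: Brio compares -6, -3, 7 and picks Z; Alto would get -5.
- Medium: Brio compares 0, -2, 8 and picks Z; Alto would get 2.
- Large: Brio compares -7, 4, 7 and picks Z; Alto would get 5.
Alto's induced payoffs are -5, 2, 5, so Alto commits to Large. Subgame-perfect outcome: (Large, Z) with payoffs (5, 7).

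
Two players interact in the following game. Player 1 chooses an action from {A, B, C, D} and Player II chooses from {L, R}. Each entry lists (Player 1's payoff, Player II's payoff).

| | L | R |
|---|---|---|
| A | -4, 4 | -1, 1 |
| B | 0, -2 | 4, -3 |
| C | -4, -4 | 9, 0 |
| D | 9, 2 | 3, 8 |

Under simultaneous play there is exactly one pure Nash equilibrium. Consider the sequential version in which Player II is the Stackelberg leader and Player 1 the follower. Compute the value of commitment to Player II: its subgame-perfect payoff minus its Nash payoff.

2

Player 1 best-responds to each possible Player II move:
- L: BR = D, leader payoff 2.
- R: BR = C, leader payoff 0.
Player II's induced payoffs are 2, 0, so Player II commits to L. Subgame-perfect outcome: (D, L) with payoffs (9, 2).
Under simultaneous play:
Player 1's best replies: L→D; R→C.
Player II's best replies: A→L; B→L; C→R; D→R.
The unique mutual best reply is (C, R), giving (9, 0).
Player II's commitment gain: 2 − 0 = 2.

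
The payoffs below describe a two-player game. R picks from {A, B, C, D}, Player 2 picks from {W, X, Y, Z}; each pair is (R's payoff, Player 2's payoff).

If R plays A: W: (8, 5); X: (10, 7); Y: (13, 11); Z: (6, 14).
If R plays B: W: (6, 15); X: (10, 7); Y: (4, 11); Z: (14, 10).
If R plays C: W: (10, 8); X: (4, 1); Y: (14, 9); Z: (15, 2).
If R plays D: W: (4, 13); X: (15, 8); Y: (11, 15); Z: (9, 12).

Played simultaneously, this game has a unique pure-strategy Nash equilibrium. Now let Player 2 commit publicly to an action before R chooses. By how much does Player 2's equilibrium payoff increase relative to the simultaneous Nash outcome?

0

R best-responds to each possible Player 2 move:
- W: BR = C, leader payoff 8.
- X: BR = D, leader payoff 8.
- Y: BR = C, leader payoff 9.
- Z: BR = C, leader payoff 2.
Player 2's induced payoffs are 8, 8, 9, 2, so Player 2 commits to Y. Subgame-perfect outcome: (C, Y) with payoffs (14, 9).
Now find the simultaneous Nash equilibrium.
R's best replies: W→C; X→D; Y→C; Z→C.
Player 2's best replies: A→Z; B→W; C→Y; D→Y.
The unique mutual best reply is (C, Y), giving (14, 9).
Player 2's commitment gain: 9 − 9 = 0.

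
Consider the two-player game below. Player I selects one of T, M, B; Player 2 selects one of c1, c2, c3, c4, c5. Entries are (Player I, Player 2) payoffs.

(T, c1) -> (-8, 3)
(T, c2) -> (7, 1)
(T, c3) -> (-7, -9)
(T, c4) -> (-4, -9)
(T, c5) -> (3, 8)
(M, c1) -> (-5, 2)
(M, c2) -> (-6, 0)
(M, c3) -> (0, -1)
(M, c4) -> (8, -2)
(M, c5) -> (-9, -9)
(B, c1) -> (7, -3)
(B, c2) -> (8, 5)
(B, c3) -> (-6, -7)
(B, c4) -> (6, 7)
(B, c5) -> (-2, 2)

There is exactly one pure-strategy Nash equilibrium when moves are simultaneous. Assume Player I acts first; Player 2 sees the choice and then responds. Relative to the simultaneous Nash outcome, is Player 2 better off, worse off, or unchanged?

Player 2 best-responds to each possible Player I move:
- T → Player 2 plays c5 (best of 3, 1, -9, -9, 8); Player I gets 3.
- M → Player 2 plays c1 (best of 2, 0, -1, -2, -9); Player I gets -5.
- B → Player 2 plays c4 (best of -3, 5, -7, 7, 2); Player I gets 6.
Among 3, -5, 6, the best is 6 at B. Subgame-perfect outcome: (B, c4) with payoffs (6, 7).
Now find the simultaneous Nash equilibrium.
Player I's best replies: c1→B; c2→B; c3→M; c4→M; c5→T.
Player 2's best replies: T→c5; M→c1; B→c4.
The unique mutual best reply is (T, c5), giving (3, 8).
Player 2 earns 7 sequentially versus 8 at the Nash outcome: worse off.

worse off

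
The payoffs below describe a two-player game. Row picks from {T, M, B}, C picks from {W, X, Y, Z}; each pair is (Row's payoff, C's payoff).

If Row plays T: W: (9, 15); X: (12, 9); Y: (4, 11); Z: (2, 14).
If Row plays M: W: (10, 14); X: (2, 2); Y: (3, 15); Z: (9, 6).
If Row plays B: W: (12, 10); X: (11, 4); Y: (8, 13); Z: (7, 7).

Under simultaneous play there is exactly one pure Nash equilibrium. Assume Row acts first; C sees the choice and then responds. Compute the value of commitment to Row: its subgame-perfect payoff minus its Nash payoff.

1

Backward induction with Row moving first.
- T → C plays W (best of 15, 9, 11, 14); Row gets 9.
- M → C plays Y (best of 14, 2, 15, 6); Row gets 3.
- B → C plays Y (best of 10, 4, 13, 7); Row gets 8.
Maximizing over 9, 3, 8, Row chooses T. Subgame-perfect outcome: (T, W) with payoffs (9, 15).
Now find the simultaneous Nash equilibrium.
Row's best replies: W→B; X→T; Y→B; Z→M.
C's best replies: T→W; M→Y; B→Y.
Only (B, Y) has each player best-responding; Nash payoffs (8, 13).
Row's commitment gain: 9 − 8 = 1.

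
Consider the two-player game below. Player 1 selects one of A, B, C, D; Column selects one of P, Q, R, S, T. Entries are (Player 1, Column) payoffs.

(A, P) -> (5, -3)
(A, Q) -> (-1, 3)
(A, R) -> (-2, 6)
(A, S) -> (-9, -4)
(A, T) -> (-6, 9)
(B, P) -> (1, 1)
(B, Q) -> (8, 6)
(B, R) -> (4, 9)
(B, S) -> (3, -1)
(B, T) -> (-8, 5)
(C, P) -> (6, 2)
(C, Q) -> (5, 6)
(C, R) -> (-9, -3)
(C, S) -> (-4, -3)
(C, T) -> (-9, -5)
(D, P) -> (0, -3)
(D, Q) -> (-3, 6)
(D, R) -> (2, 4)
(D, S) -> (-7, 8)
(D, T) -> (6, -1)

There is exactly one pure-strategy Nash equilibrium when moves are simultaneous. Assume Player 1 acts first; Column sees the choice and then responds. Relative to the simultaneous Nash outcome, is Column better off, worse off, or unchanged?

worse off

Backward induction with Player 1 moving first.
- A → Column plays T (best of -3, 3, 6, -4, 9); Player 1 gets -6.
- B → Column plays R (best of 1, 6, 9, -1, 5); Player 1 gets 4.
- C → Column plays Q (best of 2, 6, -3, -3, -5); Player 1 gets 5.
- D → Column plays S (best of -3, 6, 4, 8, -1); Player 1 gets -7.
Maximizing over -6, 4, 5, -7, Player 1 chooses C. Subgame-perfect outcome: (C, Q) with payoffs (5, 6).
For the simultaneous game, intersect best replies.
Player 1's best replies: P→C; Q→B; R→B; S→B; T→D.
Column's best replies: A→T; B→R; C→Q; D→S.
The unique mutual best reply is (B, R), giving (4, 9).
Column earns 6 sequentially versus 9 at the Nash outcome: worse off.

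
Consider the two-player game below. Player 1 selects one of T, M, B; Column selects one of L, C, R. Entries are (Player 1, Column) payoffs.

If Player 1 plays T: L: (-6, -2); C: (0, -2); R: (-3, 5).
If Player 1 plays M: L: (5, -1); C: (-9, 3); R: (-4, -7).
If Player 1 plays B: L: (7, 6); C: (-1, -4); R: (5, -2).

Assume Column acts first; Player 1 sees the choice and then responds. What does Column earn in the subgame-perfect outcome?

6

Solve by backward induction (Column leads).
- L: BR = B, leader payoff 6.
- C: BR = T, leader payoff -2.
- R: BR = B, leader payoff -2.
Column's induced payoffs are 6, -2, -2, so Column commits to L. Subgame-perfect outcome: (B, L) with payoffs (7, 6).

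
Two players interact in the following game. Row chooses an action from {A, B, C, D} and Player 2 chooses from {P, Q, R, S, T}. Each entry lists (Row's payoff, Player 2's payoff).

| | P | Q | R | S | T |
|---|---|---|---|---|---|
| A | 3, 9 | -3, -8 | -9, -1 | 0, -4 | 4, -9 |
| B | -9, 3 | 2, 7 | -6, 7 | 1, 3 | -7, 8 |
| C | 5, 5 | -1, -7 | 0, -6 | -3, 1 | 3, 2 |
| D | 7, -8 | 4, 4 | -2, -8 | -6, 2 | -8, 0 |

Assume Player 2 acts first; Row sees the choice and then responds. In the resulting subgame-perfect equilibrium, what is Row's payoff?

4

Work backward from Row's decision.
- P: BR = D, leader payoff -8.
- Q: BR = D, leader payoff 4.
- R: BR = C, leader payoff -6.
- S: BR = B, leader payoff 3.
- T: BR = A, leader payoff -9.
Maximizing over -8, 4, -6, 3, -9, Player 2 chooses Q. Subgame-perfect outcome: (D, Q) with payoffs (4, 4).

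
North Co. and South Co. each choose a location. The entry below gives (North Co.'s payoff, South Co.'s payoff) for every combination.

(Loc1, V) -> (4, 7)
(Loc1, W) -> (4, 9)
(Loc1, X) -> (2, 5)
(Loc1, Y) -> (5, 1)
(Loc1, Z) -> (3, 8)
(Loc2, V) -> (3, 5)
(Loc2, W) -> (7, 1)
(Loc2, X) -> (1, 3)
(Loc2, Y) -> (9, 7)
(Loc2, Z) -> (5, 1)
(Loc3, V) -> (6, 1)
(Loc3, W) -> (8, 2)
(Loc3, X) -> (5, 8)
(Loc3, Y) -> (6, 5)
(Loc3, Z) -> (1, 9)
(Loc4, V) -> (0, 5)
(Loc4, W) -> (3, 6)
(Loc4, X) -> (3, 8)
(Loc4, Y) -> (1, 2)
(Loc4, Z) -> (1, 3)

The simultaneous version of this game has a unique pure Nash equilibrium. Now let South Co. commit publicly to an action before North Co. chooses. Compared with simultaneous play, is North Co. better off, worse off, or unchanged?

worse off

Backward induction with South Co. moving first.
- V: North Co. compares 4, 3, 6, 0 and picks Loc3; South Co. would get 1.
- W: North Co. compares 4, 7, 8, 3 and picks Loc3; South Co. would get 2.
- X: North Co. compares 2, 1, 5, 3 and picks Loc3; South Co. would get 8.
- Y: North Co. compares 5, 9, 6, 1 and picks Loc2; South Co. would get 7.
- Z: North Co. compares 3, 5, 1, 1 and picks Loc2; South Co. would get 1.
Maximizing over 1, 2, 8, 7, 1, South Co. chooses X. Subgame-perfect outcome: (Loc3, X) with payoffs (5, 8).
Under simultaneous play:
North Co.'s best replies: V→Loc3; W→Loc3; X→Loc3; Y→Loc2; Z→Loc2.
South Co.'s best replies: Loc1→W; Loc2→Y; Loc3→Z; Loc4→X.
The unique mutual best reply is (Loc2, Y), giving (9, 7).
North Co. earns 5 sequentially versus 9 at the Nash outcome: worse off.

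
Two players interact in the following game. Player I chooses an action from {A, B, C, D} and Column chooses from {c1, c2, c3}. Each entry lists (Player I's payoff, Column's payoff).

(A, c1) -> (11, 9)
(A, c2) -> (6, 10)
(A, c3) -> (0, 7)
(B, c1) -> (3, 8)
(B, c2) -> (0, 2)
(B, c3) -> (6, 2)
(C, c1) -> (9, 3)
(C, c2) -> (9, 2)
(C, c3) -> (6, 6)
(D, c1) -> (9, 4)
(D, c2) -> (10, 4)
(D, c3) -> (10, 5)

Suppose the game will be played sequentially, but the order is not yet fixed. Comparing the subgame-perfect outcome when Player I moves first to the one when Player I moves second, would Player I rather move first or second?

second

If Player I leads: Column's best replies are A→c2, B→c1, C→c3, D→c3; Player I's induced payoffs 6, 3, 6, 10; outcome (D, c3), payoffs (10, 5).
If Column leads: Player I's best replies are c1→A, c2→D, c3→D; Column's induced payoffs 9, 4, 5; outcome (A, c1), payoffs (11, 9).
Player I gets 10 moving first and 11 moving second, so Player I prefers to move second.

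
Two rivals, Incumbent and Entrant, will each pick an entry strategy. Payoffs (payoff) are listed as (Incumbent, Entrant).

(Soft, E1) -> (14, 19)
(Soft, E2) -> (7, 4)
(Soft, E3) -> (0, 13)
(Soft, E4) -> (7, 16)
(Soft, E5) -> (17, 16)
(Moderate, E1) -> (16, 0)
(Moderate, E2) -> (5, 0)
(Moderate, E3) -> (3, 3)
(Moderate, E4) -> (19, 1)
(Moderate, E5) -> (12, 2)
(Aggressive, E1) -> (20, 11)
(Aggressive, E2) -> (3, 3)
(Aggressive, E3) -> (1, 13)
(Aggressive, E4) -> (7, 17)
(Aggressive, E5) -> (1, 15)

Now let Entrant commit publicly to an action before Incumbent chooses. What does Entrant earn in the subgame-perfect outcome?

Work backward from Incumbent's decision.
- E1: Incumbent compares 14, 16, 20 and picks Aggressive; Entrant would get 11.
- E2: Incumbent compares 7, 5, 3 and picks Soft; Entrant would get 4.
- E3: Incumbent compares 0, 3, 1 and picks Moderate; Entrant would get 3.
- E4: Incumbent compares 7, 19, 7 and picks Moderate; Entrant would get 1.
- E5: Incumbent compares 17, 12, 1 and picks Soft; Entrant would get 16.
Entrant's induced payoffs are 11, 4, 3, 1, 16, so Entrant commits to E5. Subgame-perfect outcome: (Soft, E5) with payoffs (17, 16).

16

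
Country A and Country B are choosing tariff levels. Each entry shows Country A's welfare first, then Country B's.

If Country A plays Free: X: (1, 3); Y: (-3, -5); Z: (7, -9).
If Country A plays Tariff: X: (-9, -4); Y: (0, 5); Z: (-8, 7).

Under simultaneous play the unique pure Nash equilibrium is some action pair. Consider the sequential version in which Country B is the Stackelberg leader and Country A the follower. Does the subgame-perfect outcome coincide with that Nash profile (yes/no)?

Solve by backward induction (Country B leads).
- X: BR = Free, leader payoff 3.
- Y: BR = Tariff, leader payoff 5.
- Z: BR = Free, leader payoff -9.
Country B's induced payoffs are 3, 5, -9, so Country B commits to Y. Subgame-perfect outcome: (Tariff, Y) with payoffs (0, 5).
Now find the simultaneous Nash equilibrium.
Country A's best replies: X→Free; Y→Tariff; Z→Free.
Country B's best replies: Free→X; Tariff→Z.
Only (Free, X) has each player best-responding; Nash payoffs (1, 3).
Sequential outcome (Tariff, Y) differs from the Nash profile (Free, X).

no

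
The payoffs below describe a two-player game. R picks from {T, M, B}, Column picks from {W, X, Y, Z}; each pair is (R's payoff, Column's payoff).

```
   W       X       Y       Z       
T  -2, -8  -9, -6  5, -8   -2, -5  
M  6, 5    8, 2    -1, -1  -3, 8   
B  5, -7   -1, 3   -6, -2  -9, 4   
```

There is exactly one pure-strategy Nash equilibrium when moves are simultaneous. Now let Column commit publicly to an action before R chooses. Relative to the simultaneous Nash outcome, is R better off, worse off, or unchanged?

better off

Backward induction with Column moving first.
- W: BR = M, leader payoff 5.
- X: BR = M, leader payoff 2.
- Y: BR = T, leader payoff -8.
- Z: BR = T, leader payoff -5.
Among 5, 2, -8, -5, the best is 5 at W. Subgame-perfect outcome: (M, W) with payoffs (6, 5).
Now find the simultaneous Nash equilibrium.
R's best replies: W→M; X→M; Y→T; Z→T.
Column's best replies: T→Z; M→Z; B→Z.
Only (T, Z) has each player best-responding; Nash payoffs (-2, -5).
R earns 6 sequentially versus -2 at the Nash outcome: better off.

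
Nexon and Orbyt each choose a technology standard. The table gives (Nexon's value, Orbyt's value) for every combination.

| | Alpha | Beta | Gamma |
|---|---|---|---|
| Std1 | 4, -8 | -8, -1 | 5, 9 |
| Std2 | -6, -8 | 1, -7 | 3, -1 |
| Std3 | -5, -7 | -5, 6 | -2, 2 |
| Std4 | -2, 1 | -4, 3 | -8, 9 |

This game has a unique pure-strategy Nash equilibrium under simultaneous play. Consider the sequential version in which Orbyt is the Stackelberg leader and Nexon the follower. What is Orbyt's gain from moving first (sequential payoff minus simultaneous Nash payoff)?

0

Backward induction with Orbyt moving first.
- Alpha → Nexon plays Std1 (best of 4, -6, -5, -2); Orbyt gets -8.
- Beta → Nexon plays Std2 (best of -8, 1, -5, -4); Orbyt gets -7.
- Gamma → Nexon plays Std1 (best of 5, 3, -2, -8); Orbyt gets 9.
Orbyt's induced payoffs are -8, -7, 9, so Orbyt commits to Gamma. Subgame-perfect outcome: (Std1, Gamma) with payoffs (5, 9).
Now find the simultaneous Nash equilibrium.
Nexon's best replies: Alpha→Std1; Beta→Std2; Gamma→Std1.
Orbyt's best replies: Std1→Gamma; Std2→Gamma; Std3→Beta; Std4→Gamma.
Only (Std1, Gamma) has each player best-responding; Nash payoffs (5, 9).
Orbyt's commitment gain: 9 − 9 = 0.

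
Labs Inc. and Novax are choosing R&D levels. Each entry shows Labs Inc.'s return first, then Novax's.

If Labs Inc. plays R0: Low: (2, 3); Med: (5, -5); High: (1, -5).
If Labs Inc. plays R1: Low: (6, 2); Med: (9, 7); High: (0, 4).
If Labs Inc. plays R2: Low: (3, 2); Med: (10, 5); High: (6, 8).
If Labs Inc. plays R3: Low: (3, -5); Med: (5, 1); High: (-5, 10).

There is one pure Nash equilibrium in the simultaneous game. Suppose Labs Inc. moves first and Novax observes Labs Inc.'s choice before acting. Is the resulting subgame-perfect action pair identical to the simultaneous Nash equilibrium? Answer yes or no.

no

Solve by backward induction (Labs Inc. leads).
- R0: BR = Low, leader payoff 2.
- R1: BR = Med, leader payoff 9.
- R2: BR = High, leader payoff 6.
- R3: BR = High, leader payoff -5.
Among 2, 9, 6, -5, the best is 9 at R1. Subgame-perfect outcome: (R1, Med) with payoffs (9, 7).
Under simultaneous play:
Labs Inc.'s best replies: Low→R1; Med→R2; High→R2.
Novax's best replies: R0→Low; R1→Med; R2→High; R3→High.
Only (R2, High) has each player best-responding; Nash payoffs (6, 8).
Sequential outcome (R1, Med) differs from the Nash profile (R2, High).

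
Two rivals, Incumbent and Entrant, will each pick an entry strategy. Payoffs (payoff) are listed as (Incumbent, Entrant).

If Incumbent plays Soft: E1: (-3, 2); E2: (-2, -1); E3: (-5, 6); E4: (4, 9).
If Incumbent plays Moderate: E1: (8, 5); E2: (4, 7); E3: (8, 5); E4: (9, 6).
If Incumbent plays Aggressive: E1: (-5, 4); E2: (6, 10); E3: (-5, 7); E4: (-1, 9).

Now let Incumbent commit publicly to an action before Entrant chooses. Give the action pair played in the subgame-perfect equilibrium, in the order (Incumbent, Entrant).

Work backward from Entrant's decision.
- Soft: BR = E4, leader payoff 4.
- Moderate: BR = E2, leader payoff 4.
- Aggressive: BR = E2, leader payoff 6.
Incumbent's induced payoffs are 4, 4, 6, so Incumbent commits to Aggressive. Subgame-perfect outcome: (Aggressive, E2) with payoffs (6, 10).

(Aggressive, E2)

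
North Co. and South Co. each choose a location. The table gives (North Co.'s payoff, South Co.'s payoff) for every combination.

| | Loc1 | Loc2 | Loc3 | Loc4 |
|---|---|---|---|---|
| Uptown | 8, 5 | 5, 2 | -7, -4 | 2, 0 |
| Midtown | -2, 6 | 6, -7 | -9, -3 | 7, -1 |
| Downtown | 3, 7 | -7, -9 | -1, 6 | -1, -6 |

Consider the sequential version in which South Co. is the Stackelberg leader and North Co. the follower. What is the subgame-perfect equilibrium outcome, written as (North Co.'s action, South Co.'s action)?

Solve by backward induction (South Co. leads).
- Loc1 → North Co. plays Uptown (best of 8, -2, 3); South Co. gets 5.
- Loc2 → North Co. plays Midtown (best of 5, 6, -7); South Co. gets -7.
- Loc3 → North Co. plays Downtown (best of -7, -9, -1); South Co. gets 6.
- Loc4 → North Co. plays Midtown (best of 2, 7, -1); South Co. gets -1.
Among 5, -7, 6, -1, the best is 6 at Loc3. Subgame-perfect outcome: (Downtown, Loc3) with payoffs (-1, 6).

(Downtown, Loc3)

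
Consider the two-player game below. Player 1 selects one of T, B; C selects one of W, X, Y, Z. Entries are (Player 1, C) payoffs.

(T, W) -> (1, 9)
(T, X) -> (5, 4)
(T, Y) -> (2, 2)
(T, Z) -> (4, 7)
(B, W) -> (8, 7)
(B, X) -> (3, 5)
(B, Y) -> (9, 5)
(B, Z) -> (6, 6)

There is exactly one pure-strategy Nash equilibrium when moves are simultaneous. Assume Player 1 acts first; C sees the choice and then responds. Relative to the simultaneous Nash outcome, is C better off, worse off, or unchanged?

unchanged

Work backward from C's decision.
- T: C compares 9, 4, 2, 7 and picks W; Player 1 would get 1.
- B: C compares 7, 5, 5, 6 and picks W; Player 1 would get 8.
Player 1's induced payoffs are 1, 8, so Player 1 commits to B. Subgame-perfect outcome: (B, W) with payoffs (8, 7).
For the simultaneous game, intersect best replies.
Player 1's best replies: W→B; X→T; Y→B; Z→B.
C's best replies: T→W; B→W.
The unique mutual best reply is (B, W), giving (8, 7).
C earns 7 sequentially versus 7 at the Nash outcome: unchanged.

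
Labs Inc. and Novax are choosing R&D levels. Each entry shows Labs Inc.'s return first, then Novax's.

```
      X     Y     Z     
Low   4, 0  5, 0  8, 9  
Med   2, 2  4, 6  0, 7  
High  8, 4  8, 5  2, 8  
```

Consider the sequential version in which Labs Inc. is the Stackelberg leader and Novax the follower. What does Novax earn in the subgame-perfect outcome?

9

Novax best-responds to each possible Labs Inc. move:
- Low → Novax plays Z (best of 0, 0, 9); Labs Inc. gets 8.
- Med → Novax plays Z (best of 2, 6, 7); Labs Inc. gets 0.
- High → Novax plays Z (best of 4, 5, 8); Labs Inc. gets 2.
Maximizing over 8, 0, 2, Labs Inc. chooses Low. Subgame-perfect outcome: (Low, Z) with payoffs (8, 9).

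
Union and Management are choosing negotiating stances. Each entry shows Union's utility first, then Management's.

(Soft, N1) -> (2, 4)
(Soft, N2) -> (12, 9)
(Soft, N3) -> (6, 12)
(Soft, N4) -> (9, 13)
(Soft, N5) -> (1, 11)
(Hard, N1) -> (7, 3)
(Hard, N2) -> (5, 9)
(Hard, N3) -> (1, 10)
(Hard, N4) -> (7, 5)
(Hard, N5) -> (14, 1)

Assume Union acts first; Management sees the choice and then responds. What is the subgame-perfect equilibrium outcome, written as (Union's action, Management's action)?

(Soft, N4)

Solve by backward induction (Union leads).
- Soft: Management compares 4, 9, 12, 13, 11 and picks N4; Union would get 9.
- Hard: Management compares 3, 9, 10, 5, 1 and picks N3; Union would get 1.
Among 9, 1, the best is 9 at Soft. Subgame-perfect outcome: (Soft, N4) with payoffs (9, 13).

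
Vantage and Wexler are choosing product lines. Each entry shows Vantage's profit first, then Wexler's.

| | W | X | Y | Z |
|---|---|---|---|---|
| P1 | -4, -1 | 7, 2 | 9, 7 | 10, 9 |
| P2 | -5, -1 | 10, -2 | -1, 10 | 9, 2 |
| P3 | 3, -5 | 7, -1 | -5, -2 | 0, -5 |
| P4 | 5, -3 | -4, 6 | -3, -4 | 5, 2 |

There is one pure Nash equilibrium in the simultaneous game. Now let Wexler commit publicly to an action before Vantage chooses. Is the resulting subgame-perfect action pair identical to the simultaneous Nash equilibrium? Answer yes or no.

Solve by backward induction (Wexler leads).
- W: Vantage compares -4, -5, 3, 5 and picks P4; Wexler would get -3.
- X: Vantage compares 7, 10, 7, -4 and picks P2; Wexler would get -2.
- Y: Vantage compares 9, -1, -5, -3 and picks P1; Wexler would get 7.
- Z: Vantage compares 10, 9, 0, 5 and picks P1; Wexler would get 9.
Maximizing over -3, -2, 7, 9, Wexler chooses Z. Subgame-perfect outcome: (P1, Z) with payoffs (10, 9).
Now find the simultaneous Nash equilibrium.
Vantage's best replies: W→P4; X→P2; Y→P1; Z→P1.
Wexler's best replies: P1→Z; P2→Y; P3→X; P4→X.
Only (P1, Z) has each player best-responding; Nash payoffs (10, 9).
Sequential outcome (P1, Z) coincides with the Nash profile (P1, Z).

yes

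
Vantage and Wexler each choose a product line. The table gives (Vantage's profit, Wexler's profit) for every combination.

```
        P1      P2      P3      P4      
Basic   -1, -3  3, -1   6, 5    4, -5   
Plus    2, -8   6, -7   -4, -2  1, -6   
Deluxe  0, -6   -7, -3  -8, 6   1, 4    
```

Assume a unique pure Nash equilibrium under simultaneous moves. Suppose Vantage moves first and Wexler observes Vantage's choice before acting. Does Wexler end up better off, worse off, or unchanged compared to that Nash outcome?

Solve by backward induction (Vantage leads).
- Basic: Wexler compares -3, -1, 5, -5 and picks P3; Vantage would get 6.
- Plus: Wexler compares -8, -7, -2, -6 and picks P3; Vantage would get -4.
- Deluxe: Wexler compares -6, -3, 6, 4 and picks P3; Vantage would get -8.
Maximizing over 6, -4, -8, Vantage chooses Basic. Subgame-perfect outcome: (Basic, P3) with payoffs (6, 5).
Under simultaneous play:
Vantage's best replies: P1→Plus; P2→Plus; P3→Basic; P4→Basic.
Wexler's best replies: Basic→P3; Plus→P3; Deluxe→P3.
The unique mutual best reply is (Basic, P3), giving (6, 5).
Wexler earns 5 sequentially versus 5 at the Nash outcome: unchanged.

unchanged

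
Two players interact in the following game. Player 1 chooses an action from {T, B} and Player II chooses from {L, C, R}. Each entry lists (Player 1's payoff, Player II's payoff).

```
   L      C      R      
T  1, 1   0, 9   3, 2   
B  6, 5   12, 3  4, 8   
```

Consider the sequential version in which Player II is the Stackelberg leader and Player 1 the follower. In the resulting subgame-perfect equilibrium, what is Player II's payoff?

Backward induction with Player II moving first.
- L: Player 1 compares 1, 6 and picks B; Player II would get 5.
- C: Player 1 compares 0, 12 and picks B; Player II would get 3.
- R: Player 1 compares 3, 4 and picks B; Player II would get 8.
Among 5, 3, 8, the best is 8 at R. Subgame-perfect outcome: (B, R) with payoffs (4, 8).

8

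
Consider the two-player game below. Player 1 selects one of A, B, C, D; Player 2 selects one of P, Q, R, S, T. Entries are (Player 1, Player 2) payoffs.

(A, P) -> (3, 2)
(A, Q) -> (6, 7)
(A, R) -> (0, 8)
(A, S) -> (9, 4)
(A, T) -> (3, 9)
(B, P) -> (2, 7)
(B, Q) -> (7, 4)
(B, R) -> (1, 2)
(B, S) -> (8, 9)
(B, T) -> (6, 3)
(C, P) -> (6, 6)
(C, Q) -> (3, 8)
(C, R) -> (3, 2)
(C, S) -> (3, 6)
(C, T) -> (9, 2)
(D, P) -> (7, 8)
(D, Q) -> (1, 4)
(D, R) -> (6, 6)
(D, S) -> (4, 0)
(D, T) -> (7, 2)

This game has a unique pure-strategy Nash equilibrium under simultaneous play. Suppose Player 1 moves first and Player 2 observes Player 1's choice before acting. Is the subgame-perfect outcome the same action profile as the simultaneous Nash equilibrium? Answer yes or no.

Solve by backward induction (Player 1 leads).
- A: Player 2 compares 2, 7, 8, 4, 9 and picks T; Player 1 would get 3.
- B: Player 2 compares 7, 4, 2, 9, 3 and picks S; Player 1 would get 8.
- C: Player 2 compares 6, 8, 2, 6, 2 and picks Q; Player 1 would get 3.
- D: Player 2 compares 8, 4, 6, 0, 2 and picks P; Player 1 would get 7.
Player 1's induced payoffs are 3, 8, 3, 7, so Player 1 commits to B. Subgame-perfect outcome: (B, S) with payoffs (8, 9).
Under simultaneous play:
Player 1's best replies: P→D; Q→B; R→D; S→A; T→C.
Player 2's best replies: A→T; B→S; C→Q; D→P.
The unique mutual best reply is (D, P), giving (7, 8).
Sequential outcome (B, S) differs from the Nash profile (D, P).

no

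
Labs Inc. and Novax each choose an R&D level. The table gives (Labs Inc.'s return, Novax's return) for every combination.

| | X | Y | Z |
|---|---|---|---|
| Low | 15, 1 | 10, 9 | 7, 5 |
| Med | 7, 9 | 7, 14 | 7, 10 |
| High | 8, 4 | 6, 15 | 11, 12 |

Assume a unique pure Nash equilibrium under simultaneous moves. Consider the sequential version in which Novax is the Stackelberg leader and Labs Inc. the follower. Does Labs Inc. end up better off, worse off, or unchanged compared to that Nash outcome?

better off

Labs Inc. best-responds to each possible Novax move:
- X: BR = Low, leader payoff 1.
- Y: BR = Low, leader payoff 9.
- Z: BR = High, leader payoff 12.
Maximizing over 1, 9, 12, Novax chooses Z. Subgame-perfect outcome: (High, Z) with payoffs (11, 12).
Now find the simultaneous Nash equilibrium.
Labs Inc.'s best replies: X→Low; Y→Low; Z→High.
Novax's best replies: Low→Y; Med→Y; High→Y.
The unique mutual best reply is (Low, Y), giving (10, 9).
Labs Inc. earns 11 sequentially versus 10 at the Nash outcome: better off.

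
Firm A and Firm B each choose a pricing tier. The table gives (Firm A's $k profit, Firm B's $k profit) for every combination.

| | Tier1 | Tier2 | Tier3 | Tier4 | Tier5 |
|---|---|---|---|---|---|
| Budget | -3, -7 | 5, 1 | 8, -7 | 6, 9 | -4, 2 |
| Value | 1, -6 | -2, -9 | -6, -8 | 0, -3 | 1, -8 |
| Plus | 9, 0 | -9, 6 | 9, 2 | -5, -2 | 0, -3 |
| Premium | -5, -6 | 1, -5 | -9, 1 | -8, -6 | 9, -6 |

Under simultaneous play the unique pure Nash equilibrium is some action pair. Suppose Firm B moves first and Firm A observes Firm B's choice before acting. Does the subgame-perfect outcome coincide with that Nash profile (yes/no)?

yes

Backward induction with Firm B moving first.
- Tier1 → Firm A plays Plus (best of -3, 1, 9, -5); Firm B gets 0.
- Tier2 → Firm A plays Budget (best of 5, -2, -9, 1); Firm B gets 1.
- Tier3 → Firm A plays Plus (best of 8, -6, 9, -9); Firm B gets 2.
- Tier4 → Firm A plays Budget (best of 6, 0, -5, -8); Firm B gets 9.
- Tier5 → Firm A plays Premium (best of -4, 1, 0, 9); Firm B gets -6.
Maximizing over 0, 1, 2, 9, -6, Firm B chooses Tier4. Subgame-perfect outcome: (Budget, Tier4) with payoffs (6, 9).
Under simultaneous play:
Firm A's best replies: Tier1→Plus; Tier2→Budget; Tier3→Plus; Tier4→Budget; Tier5→Premium.
Firm B's best replies: Budget→Tier4; Value→Tier4; Plus→Tier2; Premium→Tier3.
Only (Budget, Tier4) has each player best-responding; Nash payoffs (6, 9).
Sequential outcome (Budget, Tier4) coincides with the Nash profile (Budget, Tier4).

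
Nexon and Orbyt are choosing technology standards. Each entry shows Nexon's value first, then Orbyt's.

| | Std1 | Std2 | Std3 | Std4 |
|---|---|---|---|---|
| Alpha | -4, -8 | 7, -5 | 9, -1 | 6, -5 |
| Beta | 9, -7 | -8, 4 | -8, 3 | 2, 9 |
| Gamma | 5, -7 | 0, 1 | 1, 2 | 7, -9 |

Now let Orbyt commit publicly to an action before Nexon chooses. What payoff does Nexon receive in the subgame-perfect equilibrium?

9

Nexon best-responds to each possible Orbyt move:
- Std1 → Nexon plays Beta (best of -4, 9, 5); Orbyt gets -7.
- Std2 → Nexon plays Alpha (best of 7, -8, 0); Orbyt gets -5.
- Std3 → Nexon plays Alpha (best of 9, -8, 1); Orbyt gets -1.
- Std4 → Nexon plays Gamma (best of 6, 2, 7); Orbyt gets -9.
Among -7, -5, -1, -9, the best is -1 at Std3. Subgame-perfect outcome: (Alpha, Std3) with payoffs (9, -1).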